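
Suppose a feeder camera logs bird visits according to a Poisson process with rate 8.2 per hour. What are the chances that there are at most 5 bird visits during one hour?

0.1736

With mean μ = 8.2 per hour,
P(N ≤ 5) = Σ_{j=0}^{5} e^(−μ) μ^j/j! ≈ 0.1736.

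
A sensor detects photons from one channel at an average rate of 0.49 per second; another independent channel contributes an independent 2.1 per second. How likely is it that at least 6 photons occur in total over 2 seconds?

Independent Poisson processes superpose: combined rate λ = 0.49 + 2.1 = 2.59 per second.
Over the interval, μ = 2.59 × 2 = 5.18 (2 seconds).
P(N ≥ 6) = 1 − P(N ≤ 5) ≈ 0.4156.

0.4156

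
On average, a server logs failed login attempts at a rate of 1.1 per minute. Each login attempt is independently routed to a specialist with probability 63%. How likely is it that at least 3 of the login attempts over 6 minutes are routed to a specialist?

0.7841

Thinning: the login attempts that are routed to a specialist themselves form a Poisson process with rate 0.63 × 1.1 = 0.693 per minute.
Over the interval, μ = 0.693 × 6 = 4.158 (6 minutes).
P(N ≥ 3) = 1 − P(N ≤ 2) ≈ 0.7841.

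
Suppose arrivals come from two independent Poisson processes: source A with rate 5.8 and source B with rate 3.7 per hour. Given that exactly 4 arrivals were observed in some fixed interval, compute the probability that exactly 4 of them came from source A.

0.1389

Given the total, each event is independently from source A with probability p = λ_A/(λ_A+λ_B) = 5.8/9.5 ≈ 0.6105.
So K ~ Binomial(4, 5.8/9.5): P(K = 4) = C(4,4) · (5.8/9.5)^4 · (3.7/9.5)^0 ≈ 0.1389.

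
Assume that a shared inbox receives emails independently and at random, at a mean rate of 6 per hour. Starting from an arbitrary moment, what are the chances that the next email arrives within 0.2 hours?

Inter-arrival times are exponential with rate λ = 6 per hour.
P(T ≤ 0.2) = 1 − e^(−λt) = 1 − e^(−6 × 0.2) = 1 − e^(−1.2) ≈ 0.6988.

0.6988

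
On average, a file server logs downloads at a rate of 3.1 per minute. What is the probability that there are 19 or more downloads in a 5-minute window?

0.2175

Over the interval, μ = 3.1 × 5 = 15.5 (a 5-minute window = 5 minutes).
P(N ≥ 19) = 1 − P(N ≤ 18) = 1 − Σ_{j=0}^{18} e^(−μ) μ^j/j! ≈ 0.2175.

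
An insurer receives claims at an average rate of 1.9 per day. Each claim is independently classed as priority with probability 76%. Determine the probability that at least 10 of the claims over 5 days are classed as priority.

Thinning: the claims that are classed as priority themselves form a Poisson process with rate 0.76 × 1.9 = 1.444 per day.
Over the interval, μ = 1.444 × 5 = 7.22 (5 days).
P(N ≥ 10) = 1 − P(N ≤ 9) ≈ 0.1925.

0.1925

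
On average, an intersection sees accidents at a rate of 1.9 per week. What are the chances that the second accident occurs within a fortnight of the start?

0.8926

Over the interval, μ = 1.9 × 2 = 3.8 (a fortnight = 2 weeks).
The second arrival falls in the interval iff at least 2 events occur there: P(S_2 ≤ t) = P(N ≥ 2) = 1 − P(N ≤ 1) ≈ 0.8926.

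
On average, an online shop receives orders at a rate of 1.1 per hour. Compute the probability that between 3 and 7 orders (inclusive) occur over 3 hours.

0.6208

Over the interval, μ = 1.1 × 3 = 3.3 (3 hours).
P(3 ≤ N ≤ 7) = Σ_{j=3}^{7} e^(−3.3) · 3.3^j/j! ≈ 0.6208.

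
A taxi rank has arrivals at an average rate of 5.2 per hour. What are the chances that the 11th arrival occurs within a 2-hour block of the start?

0.4669

Over the interval, μ = 5.2 × 2 = 10.4 (a 2-hour block = 2 hours).
The 11th arrival falls in the interval iff at least 11 events occur there: P(S_11 ≤ t) = P(N ≥ 11) = 1 − P(N ≤ 10) ≈ 0.4669.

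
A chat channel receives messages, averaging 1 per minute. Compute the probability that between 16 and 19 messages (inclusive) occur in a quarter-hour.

0.3071

Over the interval, μ = 1 × 15 = 15 (a quarter-hour = 15 minutes).
P(16 ≤ N ≤ 19) = Σ_{j=16}^{19} e^(−15) · 15^j/j! ≈ 0.3071.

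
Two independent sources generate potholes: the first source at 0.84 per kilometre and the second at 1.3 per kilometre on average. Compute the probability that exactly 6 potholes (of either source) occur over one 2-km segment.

0.1182

Independent Poisson processes superpose: combined rate λ = 0.84 + 1.3 = 2.14 per kilometre.
Over the interval, μ = 2.14 × 2 = 4.28 (a 2-km segment = 2 kilometres).
P(N = 6) = e^(−4.28) · 4.28^6/6! ≈ 0.1182.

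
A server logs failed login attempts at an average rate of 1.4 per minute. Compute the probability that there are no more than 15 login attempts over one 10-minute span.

Over the interval, μ = 1.4 × 10 = 14 (a 10-minute span = 10 minutes).
P(N ≤ 15) = Σ_{j=0}^{15} e^(−μ) μ^j/j! ≈ 0.6694.

0.6694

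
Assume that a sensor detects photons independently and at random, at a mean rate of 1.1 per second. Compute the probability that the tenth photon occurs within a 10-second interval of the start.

0.6595

Over the interval, μ = 1.1 × 10 = 11 (a 10-second interval = 10 seconds).
The tenth arrival falls in the interval iff at least 10 events occur there: P(S_10 ≤ t) = P(N ≥ 10) = 1 − P(N ≤ 9) ≈ 0.6595.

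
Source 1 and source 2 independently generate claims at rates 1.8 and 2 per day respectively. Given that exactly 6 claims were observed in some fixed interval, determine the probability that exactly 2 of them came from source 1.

0.2583

Given the total, each event is independently from source 1 with probability p = λ_1/(λ_1+λ_2) = 1.8/3.8 ≈ 0.4737.
So K ~ Binomial(6, 1.8/3.8): P(K = 2) = C(6,2) · (1.8/3.8)^2 · (2/3.8)^4 ≈ 0.2583.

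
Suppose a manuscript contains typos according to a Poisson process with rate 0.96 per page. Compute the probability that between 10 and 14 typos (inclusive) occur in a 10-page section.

Over the interval, μ = 0.96 × 10 = 9.6 (a 10-page section = 10 pages).
P(10 ≤ N ≤ 14) = Σ_{j=10}^{14} e^(−9.6) · 9.6^j/j! ≈ 0.4269.

0.4269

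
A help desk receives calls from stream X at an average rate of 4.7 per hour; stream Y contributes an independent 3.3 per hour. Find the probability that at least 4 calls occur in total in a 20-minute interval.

0.2786

Independent Poisson processes superpose: combined rate λ = 4.7 + 3.3 = 8 per hour.
Over the interval, μ = 8 × 1/3 ≈ 2.66667 (a 20-minute interval = 1/3 hours).
P(N ≥ 4) = 1 − P(N ≤ 3) ≈ 0.2786.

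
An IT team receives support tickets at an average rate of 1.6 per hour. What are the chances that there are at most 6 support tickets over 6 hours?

0.1574

Over the interval, μ = 1.6 × 6 = 9.6 (6 hours).
P(N ≤ 6) = Σ_{j=0}^{6} e^(−μ) μ^j/j! ≈ 0.1574.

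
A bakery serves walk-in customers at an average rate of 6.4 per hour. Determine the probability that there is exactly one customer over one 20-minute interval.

0.2527

Over the interval, μ = 6.4 × 1/3 ≈ 2.13333 (a 20-minute interval = 1/3 hours).
P(N = 1) = e^(−μ) μ^1/1! = e^(−2.13333) · 2.13333^1/1 ≈ 0.2527.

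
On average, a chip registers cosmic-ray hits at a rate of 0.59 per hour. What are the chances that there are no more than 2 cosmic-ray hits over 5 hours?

0.4345

Over the interval, μ = 0.59 × 5 = 2.95 (5 hours).
P(N ≤ 2) = Σ_{j=0}^{2} e^(−μ) μ^j/j! ≈ 0.4345.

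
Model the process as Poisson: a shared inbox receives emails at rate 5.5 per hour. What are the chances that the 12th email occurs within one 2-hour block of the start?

0.4207

Over the interval, μ = 5.5 × 2 = 11 (a 2-hour block = 2 hours).
The 12th arrival falls in the interval iff at least 12 events occur there: P(S_12 ≤ t) = P(N ≥ 12) = 1 − P(N ≤ 11) ≈ 0.4207.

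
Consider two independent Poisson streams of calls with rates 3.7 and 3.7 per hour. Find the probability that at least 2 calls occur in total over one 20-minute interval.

0.7058

Independent Poisson processes superpose: combined rate λ = 3.7 + 3.7 = 7.4 per hour.
Over the interval, μ = 7.4 × 1/3 ≈ 2.46667 (a 20-minute interval = 1/3 hours).
P(N ≥ 2) = 1 − P(N ≤ 1) ≈ 0.7058.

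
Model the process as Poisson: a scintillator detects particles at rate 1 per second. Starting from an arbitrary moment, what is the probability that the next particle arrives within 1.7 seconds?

0.8173

Inter-arrival times are exponential with rate λ = 1 per second.
P(T ≤ 1.7) = 1 − e^(−λt) = 1 − e^(−1 × 1.7) = 1 − e^(−1.7) ≈ 0.8173.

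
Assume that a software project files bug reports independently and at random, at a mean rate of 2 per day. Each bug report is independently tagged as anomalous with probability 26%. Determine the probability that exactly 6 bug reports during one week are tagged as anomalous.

0.0848

Thinning: the bug reports that are tagged as anomalous themselves form a Poisson process with rate 0.26 × 2 = 0.52 per day.
Over the interval, μ = 0.52 × 7 = 3.64 (a week = 7 days).
P(N = 6) = e^(−3.64) · 3.64^6/6! ≈ 0.0848.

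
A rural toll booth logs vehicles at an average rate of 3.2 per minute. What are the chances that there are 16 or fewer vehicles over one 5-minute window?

Over the interval, μ = 3.2 × 5 = 16 (a 5-minute window = 5 minutes).
P(N ≤ 16) = Σ_{j=0}^{16} e^(−μ) μ^j/j! ≈ 0.5660.

0.5660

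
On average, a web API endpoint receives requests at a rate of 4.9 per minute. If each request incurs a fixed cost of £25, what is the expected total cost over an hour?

£7350

E[N] = 4.9 × 60 = 294 (an hour = 60 minutes); E[cost] = 294 × £25 = £7350.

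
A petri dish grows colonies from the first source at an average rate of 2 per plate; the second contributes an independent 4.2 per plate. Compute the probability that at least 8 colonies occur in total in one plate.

Independent Poisson processes superpose: combined rate λ = 2 + 4.2 = 6.2 per plate.
So μ = 6.2.
P(N ≥ 8) = 1 − P(N ≤ 7) ≈ 0.2840.

0.2840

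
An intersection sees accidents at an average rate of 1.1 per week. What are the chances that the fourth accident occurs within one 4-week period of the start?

0.6406

Over the interval, μ = 1.1 × 4 = 4.4 (a 4-week period = 4 weeks).
The fourth arrival falls in the interval iff at least 4 events occur there: P(S_4 ≤ t) = P(N ≥ 4) = 1 − P(N ≤ 3) ≈ 0.6406.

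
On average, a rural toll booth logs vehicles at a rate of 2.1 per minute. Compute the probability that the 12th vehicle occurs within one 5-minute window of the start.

Over the interval, μ = 2.1 × 5 = 10.5 (a 5-minute window = 5 minutes).
The 12th arrival falls in the interval iff at least 12 events occur there: P(S_12 ≤ t) = P(N ≥ 12) = 1 − P(N ≤ 11) ≈ 0.3613.

0.3613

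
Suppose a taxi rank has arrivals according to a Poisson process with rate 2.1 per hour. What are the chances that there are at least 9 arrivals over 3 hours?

0.1852

Over the interval, μ = 2.1 × 3 = 6.3 (3 hours).
P(N ≥ 9) = 1 − P(N ≤ 8) = 1 − Σ_{j=0}^{8} e^(−μ) μ^j/j! ≈ 0.1852.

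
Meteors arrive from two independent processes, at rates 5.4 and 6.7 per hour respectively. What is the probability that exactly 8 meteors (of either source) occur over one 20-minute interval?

Independent Poisson processes superpose: combined rate λ = 5.4 + 6.7 = 12.1 per hour.
Over the interval, μ = 12.1 × 1/3 ≈ 4.03333 (a 20-minute interval = 1/3 hours).
P(N = 8) = e^(−4.03333) · 4.03333^8/8! ≈ 0.0308.

0.0308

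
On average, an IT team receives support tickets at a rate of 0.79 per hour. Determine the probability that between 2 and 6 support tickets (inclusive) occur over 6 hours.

0.7490

Over the interval, μ = 0.79 × 6 = 4.74 (6 hours).
P(2 ≤ N ≤ 6) = Σ_{j=2}^{6} e^(−4.74) · 4.74^j/j! ≈ 0.7490.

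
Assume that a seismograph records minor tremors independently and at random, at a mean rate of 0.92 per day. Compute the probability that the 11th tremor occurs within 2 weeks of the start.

0.7379

Over the interval, μ = 0.92 × 14 = 12.88 (2 weeks = 14 days).
The 11th arrival falls in the interval iff at least 11 events occur there: P(S_11 ≤ t) = P(N ≥ 11) = 1 − P(N ≤ 10) ≈ 0.7379.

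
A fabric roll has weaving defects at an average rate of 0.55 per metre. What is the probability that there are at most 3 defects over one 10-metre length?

Over the interval, μ = 0.55 × 10 = 5.5 (a 10-metre length = 10 metres).
P(N ≤ 3) = Σ_{j=0}^{3} e^(−μ) μ^j/j! ≈ 0.2017.

0.2017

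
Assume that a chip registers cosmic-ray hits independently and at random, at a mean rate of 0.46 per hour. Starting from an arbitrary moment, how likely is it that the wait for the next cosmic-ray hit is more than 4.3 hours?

0.1383

The wait for the next event is exponential with rate λ = 0.46 per hour.
P(T > 4.3) = e^(−λt) = e^(−0.46 × 4.3) = e^(−1.978) ≈ 0.1383.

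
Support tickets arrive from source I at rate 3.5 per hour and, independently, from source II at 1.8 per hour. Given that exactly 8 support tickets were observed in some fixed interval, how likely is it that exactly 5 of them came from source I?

Given the total, each event is independently from source I with probability p = λ_I/(λ_I+λ_II) = 3.5/5.3 ≈ 0.6604.
So K ~ Binomial(8, 3.5/5.3): P(K = 5) = C(8,5) · (3.5/5.3)^5 · (1.8/5.3)^3 ≈ 0.2755.

0.2755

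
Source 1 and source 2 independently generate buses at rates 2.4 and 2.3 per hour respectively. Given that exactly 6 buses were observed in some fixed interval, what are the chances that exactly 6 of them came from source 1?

0.0177

Given the total, each event is independently from source 1 with probability p = λ_1/(λ_1+λ_2) = 2.4/4.7 ≈ 0.5106.
So K ~ Binomial(6, 2.4/4.7): P(K = 6) = C(6,6) · (2.4/4.7)^6 · (2.3/4.7)^0 ≈ 0.0177.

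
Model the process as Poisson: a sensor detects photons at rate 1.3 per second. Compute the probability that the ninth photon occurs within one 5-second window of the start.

Over the interval, μ = 1.3 × 5 = 6.5 (a 5-second window = 5 seconds).
The ninth arrival falls in the interval iff at least 9 events occur there: P(S_9 ≤ t) = P(N ≥ 9) = 1 − P(N ≤ 8) ≈ 0.2084.

0.2084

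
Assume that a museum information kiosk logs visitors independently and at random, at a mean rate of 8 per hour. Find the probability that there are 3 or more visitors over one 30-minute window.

Over the interval, μ = 8 × 0.5 = 4 (a 30-minute window = 0.5 hours).
P(N ≥ 3) = 1 − P(N ≤ 2) = 1 − Σ_{j=0}^{2} e^(−μ) μ^j/j! ≈ 0.7619.

0.7619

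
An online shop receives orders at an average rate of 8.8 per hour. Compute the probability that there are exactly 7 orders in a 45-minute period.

0.1472

Over the interval, μ = 8.8 × 0.75 = 6.6 (a 45-minute period = 0.75 hours).
P(N = 7) = e^(−μ) μ^7/7! = e^(−6.6) · 6.6^7/5040 ≈ 0.1472.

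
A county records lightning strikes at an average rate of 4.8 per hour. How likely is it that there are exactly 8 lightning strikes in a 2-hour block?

0.1212

Over the interval, μ = 4.8 × 2 = 9.6 (a 2-hour block = 2 hours).
P(N = 8) = e^(−μ) μ^8/8! = e^(−9.6) · 9.6^8/40320 ≈ 0.1212.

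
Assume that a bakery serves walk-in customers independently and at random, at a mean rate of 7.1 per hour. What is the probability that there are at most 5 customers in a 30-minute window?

Over the interval, μ = 7.1 × 0.5 = 3.55 (a 30-minute window = 0.5 hours).
P(N ≤ 5) = Σ_{j=0}^{5} e^(−μ) μ^j/j! ≈ 0.8509.

0.8509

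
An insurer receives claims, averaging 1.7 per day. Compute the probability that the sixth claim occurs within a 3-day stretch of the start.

0.4016

Over the interval, μ = 1.7 × 3 = 5.1 (a 3-day stretch = 3 days).
The sixth arrival falls in the interval iff at least 6 events occur there: P(S_6 ≤ t) = P(N ≥ 6) = 1 − P(N ≤ 5) ≈ 0.4016.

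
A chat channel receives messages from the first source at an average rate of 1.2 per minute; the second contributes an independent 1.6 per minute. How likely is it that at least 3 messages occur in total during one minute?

0.5305

Independent Poisson processes superpose: combined rate λ = 1.2 + 1.6 = 2.8 per minute.
So μ = 2.8.
P(N ≥ 3) = 1 − P(N ≤ 2) ≈ 0.5305.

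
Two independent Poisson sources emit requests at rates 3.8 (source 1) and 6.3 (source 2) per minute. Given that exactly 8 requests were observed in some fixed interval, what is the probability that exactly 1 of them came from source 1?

0.1106

Given the total, each event is independently from source 1 with probability p = λ_1/(λ_1+λ_2) = 3.8/10.1 ≈ 0.3762.
So K ~ Binomial(8, 3.8/10.1): P(K = 1) = C(8,1) · (3.8/10.1)^1 · (6.3/10.1)^7 ≈ 0.1106.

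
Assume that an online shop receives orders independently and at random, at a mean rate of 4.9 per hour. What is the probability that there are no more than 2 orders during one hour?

0.1333

With mean μ = 4.9 per hour,
P(N ≤ 2) = Σ_{j=0}^{2} e^(−μ) μ^j/j! ≈ 0.1333.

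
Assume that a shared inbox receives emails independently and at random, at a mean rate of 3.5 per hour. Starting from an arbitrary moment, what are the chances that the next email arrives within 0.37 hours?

Inter-arrival times are exponential with rate λ = 3.5 per hour.
P(T ≤ 0.37) = 1 − e^(−λt) = 1 − e^(−3.5 × 0.37) = 1 − e^(−1.295) ≈ 0.7261.

0.7261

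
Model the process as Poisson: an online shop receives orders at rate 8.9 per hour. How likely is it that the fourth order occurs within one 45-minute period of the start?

0.8996

Over the interval, μ = 8.9 × 0.75 = 6.675 (a 45-minute period = 0.75 hours).
The fourth arrival falls in the interval iff at least 4 events occur there: P(S_4 ≤ t) = P(N ≥ 4) = 1 − P(N ≤ 3) ≈ 0.8996.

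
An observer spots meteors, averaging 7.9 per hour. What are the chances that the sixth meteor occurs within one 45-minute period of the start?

Over the interval, μ = 7.9 × 0.75 = 5.925 (a 45-minute period = 0.75 hours).
The sixth arrival falls in the interval iff at least 6 events occur there: P(S_6 ≤ t) = P(N ≥ 6) = 1 − P(N ≤ 5) ≈ 0.5422.

0.5422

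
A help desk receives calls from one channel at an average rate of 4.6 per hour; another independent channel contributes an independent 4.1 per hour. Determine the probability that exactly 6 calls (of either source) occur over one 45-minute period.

0.1572

Independent Poisson processes superpose: combined rate λ = 4.6 + 4.1 = 8.7 per hour.
Over the interval, μ = 8.7 × 0.75 = 6.525 (a 45-minute period = 0.75 hours).
P(N = 6) = e^(−6.525) · 6.525^6/6! ≈ 0.1572.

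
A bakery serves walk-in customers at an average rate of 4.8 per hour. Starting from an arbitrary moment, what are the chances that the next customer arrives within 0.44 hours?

0.8790

Inter-arrival times are exponential with rate λ = 4.8 per hour.
P(T ≤ 0.44) = 1 − e^(−λt) = 1 − e^(−4.8 × 0.44) = 1 − e^(−2.112) ≈ 0.8790.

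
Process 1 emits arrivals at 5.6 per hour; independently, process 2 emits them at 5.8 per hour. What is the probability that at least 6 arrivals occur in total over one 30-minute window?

0.5050

Independent Poisson processes superpose: combined rate λ = 5.6 + 5.8 = 11.4 per hour.
Over the interval, μ = 11.4 × 0.5 = 5.7 (a 30-minute window = 0.5 hours).
P(N ≥ 6) = 1 − P(N ≤ 5) ≈ 0.5050.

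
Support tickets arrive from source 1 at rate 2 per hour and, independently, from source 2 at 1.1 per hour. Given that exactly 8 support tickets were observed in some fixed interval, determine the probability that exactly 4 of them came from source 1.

Given the total, each event is independently from source 1 with probability p = λ_1/(λ_1+λ_2) = 2/3.1 ≈ 0.6452.
So K ~ Binomial(8, 2/3.1): P(K = 4) = C(8,4) · (2/3.1)^4 · (1.1/3.1)^4 ≈ 0.1923.

0.1923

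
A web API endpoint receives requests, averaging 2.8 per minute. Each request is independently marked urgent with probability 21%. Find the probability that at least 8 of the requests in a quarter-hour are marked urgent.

0.6546

Thinning: the requests that are marked urgent themselves form a Poisson process with rate 0.21 × 2.8 = 0.588 per minute.
Over the interval, μ = 0.588 × 15 = 8.82 (a quarter-hour = 15 minutes).
P(N ≥ 8) = 1 − P(N ≤ 7) ≈ 0.6546.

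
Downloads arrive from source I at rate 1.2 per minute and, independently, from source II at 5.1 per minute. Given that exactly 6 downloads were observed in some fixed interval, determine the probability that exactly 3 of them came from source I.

0.0733

Given the total, each event is independently from source I with probability p = λ_I/(λ_I+λ_II) = 1.2/6.3 ≈ 0.1905.
So K ~ Binomial(6, 1.2/6.3): P(K = 3) = C(6,3) · (1.2/6.3)^3 · (5.1/6.3)^3 ≈ 0.0733.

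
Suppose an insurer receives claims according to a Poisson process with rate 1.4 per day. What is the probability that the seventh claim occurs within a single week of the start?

0.8567

Over the interval, μ = 1.4 × 7 = 9.8 (a week = 7 days).
The seventh arrival falls in the interval iff at least 7 events occur there: P(S_7 ≤ t) = P(N ≥ 7) = 1 − P(N ≤ 6) ≈ 0.8567.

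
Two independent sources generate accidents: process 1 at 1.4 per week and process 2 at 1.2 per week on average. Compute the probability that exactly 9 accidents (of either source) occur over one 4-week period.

0.1194

Independent Poisson processes superpose: combined rate λ = 1.4 + 1.2 = 2.6 per week.
Over the interval, μ = 2.6 × 4 = 10.4 (a 4-week period = 4 weeks).
P(N = 9) = e^(−10.4) · 10.4^9/9! ≈ 0.1194.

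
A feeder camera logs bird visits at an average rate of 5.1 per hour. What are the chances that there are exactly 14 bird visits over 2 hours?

Over the interval, μ = 5.1 × 2 = 10.2 (2 hours).
P(N = 14) = e^(−μ) μ^14/14! = e^(−10.2) · 10.2^14/87178291200 ≈ 0.0563.

0.0563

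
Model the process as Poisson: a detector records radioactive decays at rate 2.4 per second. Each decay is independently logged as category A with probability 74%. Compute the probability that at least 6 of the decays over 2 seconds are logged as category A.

0.1493

Thinning: the decays that are logged as category A themselves form a Poisson process with rate 0.74 × 2.4 = 1.776 per second.
Over the interval, μ = 1.776 × 2 = 3.552 (2 seconds).
P(N ≥ 6) = 1 − P(N ≤ 5) ≈ 0.1493.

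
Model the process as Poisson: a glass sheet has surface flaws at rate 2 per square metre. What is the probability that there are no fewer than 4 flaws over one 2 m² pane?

Over the interval, μ = 2 × 2 = 4 (a 2 m² pane = 2 square metres).
P(N ≥ 4) = 1 − P(N ≤ 3) = 1 − Σ_{j=0}^{3} e^(−μ) μ^j/j! ≈ 0.5665.

0.5665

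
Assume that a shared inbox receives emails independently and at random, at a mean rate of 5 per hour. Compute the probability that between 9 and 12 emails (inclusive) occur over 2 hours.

0.4587

Over the interval, μ = 5 × 2 = 10 (2 hours).
P(9 ≤ N ≤ 12) = Σ_{j=9}^{12} e^(−10) · 10^j/j! ≈ 0.4587.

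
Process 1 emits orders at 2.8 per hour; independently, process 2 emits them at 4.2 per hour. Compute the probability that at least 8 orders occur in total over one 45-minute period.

Independent Poisson processes superpose: combined rate λ = 2.8 + 4.2 = 7 per hour.
Over the interval, μ = 7 × 0.75 = 5.25 (a 45-minute period = 0.75 hours).
P(N ≥ 8) = 1 − P(N ≤ 7) ≈ 0.1608.

0.1608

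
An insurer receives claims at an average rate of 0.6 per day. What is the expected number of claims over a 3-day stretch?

E[N] = λt = 0.6 × 3 = 1.8 (a 3-day stretch = 3 days).

1.8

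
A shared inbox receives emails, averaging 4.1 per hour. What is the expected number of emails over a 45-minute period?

E[N] = λt = 4.1 × 0.75 = 3.075 (a 45-minute period = 0.75 hours).

3.075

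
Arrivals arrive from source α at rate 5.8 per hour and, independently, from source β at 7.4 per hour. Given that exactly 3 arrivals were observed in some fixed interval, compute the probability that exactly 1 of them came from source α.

0.4143

Given the total, each event is independently from source α with probability p = λ_α/(λ_α+λ_β) = 5.8/13.2 ≈ 0.4394.
So K ~ Binomial(3, 5.8/13.2): P(K = 1) = C(3,1) · (5.8/13.2)^1 · (7.4/13.2)^2 ≈ 0.4143.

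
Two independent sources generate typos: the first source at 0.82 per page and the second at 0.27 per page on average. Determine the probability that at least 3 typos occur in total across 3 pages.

Independent Poisson processes superpose: combined rate λ = 0.82 + 0.27 = 1.09 per page.
Over the interval, μ = 1.09 × 3 = 3.27 (3 pages).
P(N ≥ 3) = 1 − P(N ≤ 2) ≈ 0.6345.

0.6345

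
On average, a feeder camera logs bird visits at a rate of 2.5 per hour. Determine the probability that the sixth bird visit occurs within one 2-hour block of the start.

Over the interval, μ = 2.5 × 2 = 5 (a 2-hour block = 2 hours).
The sixth arrival falls in the interval iff at least 6 events occur there: P(S_6 ≤ t) = P(N ≥ 6) = 1 − P(N ≤ 5) ≈ 0.3840.

0.3840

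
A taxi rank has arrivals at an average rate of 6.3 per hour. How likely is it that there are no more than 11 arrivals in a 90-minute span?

0.7573

Over the interval, μ = 6.3 × 1.5 = 9.45 (a 90-minute span = 1.5 hours).
P(N ≤ 11) = Σ_{j=0}^{11} e^(−μ) μ^j/j! ≈ 0.7573.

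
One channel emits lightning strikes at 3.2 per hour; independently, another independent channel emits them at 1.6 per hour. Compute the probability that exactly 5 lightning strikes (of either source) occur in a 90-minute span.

Independent Poisson processes superpose: combined rate λ = 3.2 + 1.6 = 4.8 per hour.
Over the interval, μ = 4.8 × 1.5 = 7.2 (a 90-minute span = 1.5 hours).
P(N = 5) = e^(−7.2) · 7.2^5/5! ≈ 0.1204.

0.1204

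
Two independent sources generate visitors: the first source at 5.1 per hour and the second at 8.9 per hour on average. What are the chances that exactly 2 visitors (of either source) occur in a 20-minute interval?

0.1024

Independent Poisson processes superpose: combined rate λ = 5.1 + 8.9 = 14 per hour.
Over the interval, μ = 14 × 1/3 ≈ 4.66667 (a 20-minute interval = 1/3 hours).
P(N = 2) = e^(−4.66667) · 4.66667^2/2! ≈ 0.1024.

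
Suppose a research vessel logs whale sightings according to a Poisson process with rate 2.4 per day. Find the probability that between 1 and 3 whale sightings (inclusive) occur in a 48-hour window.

Over the interval, μ = 2.4 × 2 = 4.8 (a 48-hour window = 2 days).
P(1 ≤ N ≤ 3) = Σ_{j=1}^{3} e^(−4.8) · 4.8^j/j! ≈ 0.2860.

0.2860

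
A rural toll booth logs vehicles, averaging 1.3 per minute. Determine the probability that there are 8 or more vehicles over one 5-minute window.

Over the interval, μ = 1.3 × 5 = 6.5 (a 5-minute window = 5 minutes).
P(N ≥ 8) = 1 − P(N ≤ 7) = 1 − Σ_{j=0}^{7} e^(−μ) μ^j/j! ≈ 0.3272.

0.3272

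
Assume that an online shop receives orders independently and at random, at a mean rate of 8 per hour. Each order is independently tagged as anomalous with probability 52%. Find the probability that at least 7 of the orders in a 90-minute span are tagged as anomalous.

Thinning: the orders that are tagged as anomalous themselves form a Poisson process with rate 0.52 × 8 = 4.16 per hour.
Over the interval, μ = 4.16 × 1.5 = 6.24 (a 90-minute span = 1.5 hours).
P(N ≥ 7) = 1 − P(N ≤ 6) ≈ 0.4322.

0.4322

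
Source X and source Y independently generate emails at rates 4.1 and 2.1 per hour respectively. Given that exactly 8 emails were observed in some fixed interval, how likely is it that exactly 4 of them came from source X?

Given the total, each event is independently from source X with probability p = λ_X/(λ_X+λ_Y) = 4.1/6.2 ≈ 0.6613.
So K ~ Binomial(8, 4.1/6.2): P(K = 4) = C(8,4) · (4.1/6.2)^4 · (2.1/6.2)^4 ≈ 0.1762.

0.1762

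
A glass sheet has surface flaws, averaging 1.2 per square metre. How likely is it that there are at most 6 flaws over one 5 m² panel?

0.6063

Over the interval, μ = 1.2 × 5 = 6 (a 5 m² panel = 5 square metres).
P(N ≤ 6) = Σ_{j=0}^{6} e^(−μ) μ^j/j! ≈ 0.6063.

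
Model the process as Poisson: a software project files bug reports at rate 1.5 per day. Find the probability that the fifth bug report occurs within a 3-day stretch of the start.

0.4679

Over the interval, μ = 1.5 × 3 = 4.5 (a 3-day stretch = 3 days).
The fifth arrival falls in the interval iff at least 5 events occur there: P(S_5 ≤ t) = P(N ≥ 5) = 1 − P(N ≤ 4) ≈ 0.4679.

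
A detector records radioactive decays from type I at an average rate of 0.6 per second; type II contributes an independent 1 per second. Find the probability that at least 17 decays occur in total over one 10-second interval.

Independent Poisson processes superpose: combined rate λ = 0.6 + 1 = 1.6 per second.
Over the interval, μ = 1.6 × 10 = 16 (a 10-second interval = 10 seconds).
P(N ≥ 17) = 1 − P(N ≤ 16) ≈ 0.4340.

0.4340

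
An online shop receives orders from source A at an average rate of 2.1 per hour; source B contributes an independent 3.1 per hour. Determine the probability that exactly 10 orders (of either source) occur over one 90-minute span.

Independent Poisson processes superpose: combined rate λ = 2.1 + 3.1 = 5.2 per hour.
Over the interval, μ = 5.2 × 1.5 = 7.8 (a 90-minute span = 1.5 hours).
P(N = 10) = e^(−7.8) · 7.8^10/10! ≈ 0.0941.

0.0941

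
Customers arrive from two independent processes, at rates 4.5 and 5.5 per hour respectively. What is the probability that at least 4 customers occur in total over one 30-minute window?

Independent Poisson processes superpose: combined rate λ = 4.5 + 5.5 = 10 per hour.
Over the interval, μ = 10 × 0.5 = 5 (a 30-minute window = 0.5 hours).
P(N ≥ 4) = 1 − P(N ≤ 3) ≈ 0.7350.

0.7350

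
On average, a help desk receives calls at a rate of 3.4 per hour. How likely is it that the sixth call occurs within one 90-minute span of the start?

Over the interval, μ = 3.4 × 1.5 = 5.1 (a 90-minute span = 1.5 hours).
The sixth arrival falls in the interval iff at least 6 events occur there: P(S_6 ≤ t) = P(N ≥ 6) = 1 − P(N ≤ 5) ≈ 0.4016.

0.4016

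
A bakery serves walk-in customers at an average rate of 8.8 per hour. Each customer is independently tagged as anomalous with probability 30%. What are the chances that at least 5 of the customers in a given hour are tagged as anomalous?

0.1283

Thinning: the customers that are tagged as anomalous themselves form a Poisson process with rate 0.3 × 8.8 = 2.64 per hour.
So μ = 2.64.
P(N ≥ 5) = 1 − P(N ≤ 4) ≈ 0.1283.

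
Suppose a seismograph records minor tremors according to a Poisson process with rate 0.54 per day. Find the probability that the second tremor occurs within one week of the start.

Over the interval, μ = 0.54 × 7 = 3.78 (a week = 7 days).
The second arrival falls in the interval iff at least 2 events occur there: P(S_2 ≤ t) = P(N ≥ 2) = 1 − P(N ≤ 1) ≈ 0.8909.

0.8909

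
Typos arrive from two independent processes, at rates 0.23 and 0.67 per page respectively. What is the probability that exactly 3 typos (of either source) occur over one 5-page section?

0.1687

Independent Poisson processes superpose: combined rate λ = 0.23 + 0.67 = 0.9 per page.
Over the interval, μ = 0.9 × 5 = 4.5 (a 5-page section = 5 pages).
P(N = 3) = e^(−4.5) · 4.5^3/3! ≈ 0.1687.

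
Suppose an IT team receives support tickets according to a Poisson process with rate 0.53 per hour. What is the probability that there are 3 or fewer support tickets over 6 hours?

0.6070

Over the interval, μ = 0.53 × 6 = 3.18 (6 hours).
P(N ≤ 3) = Σ_{j=0}^{3} e^(−μ) μ^j/j! ≈ 0.6070.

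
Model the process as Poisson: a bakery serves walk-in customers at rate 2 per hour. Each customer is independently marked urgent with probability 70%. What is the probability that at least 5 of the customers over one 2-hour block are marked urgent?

Thinning: the customers that are marked urgent themselves form a Poisson process with rate 0.7 × 2 = 1.4 per hour.
Over the interval, μ = 1.4 × 2 = 2.8 (a 2-hour block = 2 hours).
P(N ≥ 5) = 1 − P(N ≤ 4) ≈ 0.1523.

0.1523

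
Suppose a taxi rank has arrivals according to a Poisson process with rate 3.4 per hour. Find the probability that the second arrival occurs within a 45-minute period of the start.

0.7228

Over the interval, μ = 3.4 × 0.75 = 2.55 (a 45-minute period = 0.75 hours).
The second arrival falls in the interval iff at least 2 events occur there: P(S_2 ≤ t) = P(N ≥ 2) = 1 − P(N ≤ 1) ≈ 0.7228.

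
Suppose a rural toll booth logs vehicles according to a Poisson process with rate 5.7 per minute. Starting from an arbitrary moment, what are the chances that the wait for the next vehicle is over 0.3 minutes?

The wait for the next event is exponential with rate λ = 5.7 per minute.
P(T > 0.3) = e^(−λt) = e^(−5.7 × 0.3) = e^(−1.71) ≈ 0.1809.

0.1809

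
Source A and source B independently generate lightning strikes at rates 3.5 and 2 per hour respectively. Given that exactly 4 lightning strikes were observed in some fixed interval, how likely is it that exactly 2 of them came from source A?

Given the total, each event is independently from source A with probability p = λ_A/(λ_A+λ_B) = 3.5/5.5 ≈ 0.6364.
So K ~ Binomial(4, 3.5/5.5): P(K = 2) = C(4,2) · (3.5/5.5)^2 · (2/5.5)^2 ≈ 0.3213.

0.3213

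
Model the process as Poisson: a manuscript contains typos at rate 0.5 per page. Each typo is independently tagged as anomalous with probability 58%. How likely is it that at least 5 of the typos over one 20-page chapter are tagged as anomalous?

Thinning: the typos that are tagged as anomalous themselves form a Poisson process with rate 0.58 × 0.5 = 0.29 per page.
Over the interval, μ = 0.29 × 20 = 5.8 (a 20-page chapter = 20 pages).
P(N ≥ 5) = 1 − P(N ≤ 4) ≈ 0.6873.

0.6873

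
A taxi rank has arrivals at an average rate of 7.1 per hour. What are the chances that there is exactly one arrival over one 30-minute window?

0.1020

Over the interval, μ = 7.1 × 0.5 = 3.55 (a 30-minute window = 0.5 hours).
P(N = 1) = e^(−μ) μ^1/1! = e^(−3.55) · 3.55^1/1 ≈ 0.1020.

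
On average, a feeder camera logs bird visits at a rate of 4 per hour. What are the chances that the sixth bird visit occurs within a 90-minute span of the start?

Over the interval, μ = 4 × 1.5 = 6 (a 90-minute span = 1.5 hours).
The sixth arrival falls in the interval iff at least 6 events occur there: P(S_6 ≤ t) = P(N ≥ 6) = 1 − P(N ≤ 5) ≈ 0.5543.

0.5543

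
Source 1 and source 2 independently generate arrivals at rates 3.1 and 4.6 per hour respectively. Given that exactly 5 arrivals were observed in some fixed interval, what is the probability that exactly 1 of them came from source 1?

0.2564

Given the total, each event is independently from source 1 with probability p = λ_1/(λ_1+λ_2) = 3.1/7.7 ≈ 0.4026.
So K ~ Binomial(5, 3.1/7.7): P(K = 1) = C(5,1) · (3.1/7.7)^1 · (4.6/7.7)^4 ≈ 0.2564.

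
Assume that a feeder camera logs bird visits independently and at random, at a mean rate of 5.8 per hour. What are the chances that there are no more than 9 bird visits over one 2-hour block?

0.2791

Over the interval, μ = 5.8 × 2 = 11.6 (a 2-hour block = 2 hours).
P(N ≤ 9) = Σ_{j=0}^{9} e^(−μ) μ^j/j! ≈ 0.2791.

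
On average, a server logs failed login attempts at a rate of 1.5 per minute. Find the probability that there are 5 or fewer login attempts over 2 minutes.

Over the interval, μ = 1.5 × 2 = 3 (2 minutes).
P(N ≤ 5) = Σ_{j=0}^{5} e^(−μ) μ^j/j! ≈ 0.9161.

0.9161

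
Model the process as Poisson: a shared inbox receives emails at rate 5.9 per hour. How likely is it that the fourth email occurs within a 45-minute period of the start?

Over the interval, μ = 5.9 × 0.75 = 4.425 (a 45-minute period = 0.75 hours).
The fourth arrival falls in the interval iff at least 4 events occur there: P(S_4 ≤ t) = P(N ≥ 4) = 1 − P(N ≤ 3) ≈ 0.6449.

0.6449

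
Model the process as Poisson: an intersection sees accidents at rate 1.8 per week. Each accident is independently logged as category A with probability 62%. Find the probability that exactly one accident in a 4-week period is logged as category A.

Thinning: the accidents that are logged as category A themselves form a Poisson process with rate 0.62 × 1.8 = 1.116 per week.
Over the interval, μ = 1.116 × 4 = 4.464 (a 4-week period = 4 weeks).
P(N = 1) = e^(−4.464) · 4.464^1/1! ≈ 0.0514.

0.0514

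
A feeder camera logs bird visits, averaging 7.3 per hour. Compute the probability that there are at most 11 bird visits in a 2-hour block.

Over the interval, μ = 7.3 × 2 = 14.6 (a 2-hour block = 2 hours).
P(N ≤ 11) = Σ_{j=0}^{11} e^(−μ) μ^j/j! ≈ 0.2127.

0.2127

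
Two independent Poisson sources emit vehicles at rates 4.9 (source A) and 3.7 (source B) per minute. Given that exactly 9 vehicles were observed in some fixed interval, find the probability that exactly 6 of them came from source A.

0.2289

Given the total, each event is independently from source A with probability p = λ_A/(λ_A+λ_B) = 4.9/8.6 ≈ 0.5698.
So K ~ Binomial(9, 4.9/8.6): P(K = 6) = C(9,6) · (4.9/8.6)^6 · (3.7/8.6)^3 ≈ 0.2289.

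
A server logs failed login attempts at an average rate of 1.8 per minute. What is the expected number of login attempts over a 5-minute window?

E[N] = λt = 1.8 × 5 = 9 (a 5-minute window = 5 minutes).

9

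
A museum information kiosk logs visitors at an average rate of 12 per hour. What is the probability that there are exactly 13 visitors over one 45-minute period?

Over the interval, μ = 12 × 0.75 = 9 (a 45-minute period = 0.75 hours).
P(N = 13) = e^(−μ) μ^13/13! = e^(−9) · 9^13/6227020800 ≈ 0.0504.

0.0504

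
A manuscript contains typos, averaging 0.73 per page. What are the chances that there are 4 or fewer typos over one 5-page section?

0.6969

Over the interval, μ = 0.73 × 5 = 3.65 (a 5-page section = 5 pages).
P(N ≤ 4) = Σ_{j=0}^{4} e^(−μ) μ^j/j! ≈ 0.6969.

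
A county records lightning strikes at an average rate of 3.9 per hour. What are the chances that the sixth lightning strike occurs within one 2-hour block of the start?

Over the interval, μ = 3.9 × 2 = 7.8 (a 2-hour block = 2 hours).
The sixth arrival falls in the interval iff at least 6 events occur there: P(S_6 ≤ t) = P(N ≥ 6) = 1 − P(N ≤ 5) ≈ 0.7897.

0.7897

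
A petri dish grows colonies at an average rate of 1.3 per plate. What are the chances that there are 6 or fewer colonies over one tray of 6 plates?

Over the interval, μ = 1.3 × 6 = 7.8 (a tray of 6 plates = 6 plates).
P(N ≤ 6) = Σ_{j=0}^{6} e^(−μ) μ^j/j! ≈ 0.3384.

0.3384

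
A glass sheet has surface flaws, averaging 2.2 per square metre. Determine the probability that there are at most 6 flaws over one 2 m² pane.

0.8436

Over the interval, μ = 2.2 × 2 = 4.4 (a 2 m² pane = 2 square metres).
P(N ≤ 6) = Σ_{j=0}^{6} e^(−μ) μ^j/j! ≈ 0.8436.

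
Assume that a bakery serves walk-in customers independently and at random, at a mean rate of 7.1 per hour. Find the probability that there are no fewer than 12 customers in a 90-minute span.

0.3790

Over the interval, μ = 7.1 × 1.5 = 10.65 (a 90-minute span = 1.5 hours).
P(N ≥ 12) = 1 − P(N ≤ 11) = 1 − Σ_{j=0}^{11} e^(−μ) μ^j/j! ≈ 0.3790.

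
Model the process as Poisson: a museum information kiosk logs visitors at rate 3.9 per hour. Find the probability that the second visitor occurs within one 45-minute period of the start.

Over the interval, μ = 3.9 × 0.75 = 2.925 (a 45-minute period = 0.75 hours).
The second arrival falls in the interval iff at least 2 events occur there: P(S_2 ≤ t) = P(N ≥ 2) = 1 − P(N ≤ 1) ≈ 0.7894.

0.7894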